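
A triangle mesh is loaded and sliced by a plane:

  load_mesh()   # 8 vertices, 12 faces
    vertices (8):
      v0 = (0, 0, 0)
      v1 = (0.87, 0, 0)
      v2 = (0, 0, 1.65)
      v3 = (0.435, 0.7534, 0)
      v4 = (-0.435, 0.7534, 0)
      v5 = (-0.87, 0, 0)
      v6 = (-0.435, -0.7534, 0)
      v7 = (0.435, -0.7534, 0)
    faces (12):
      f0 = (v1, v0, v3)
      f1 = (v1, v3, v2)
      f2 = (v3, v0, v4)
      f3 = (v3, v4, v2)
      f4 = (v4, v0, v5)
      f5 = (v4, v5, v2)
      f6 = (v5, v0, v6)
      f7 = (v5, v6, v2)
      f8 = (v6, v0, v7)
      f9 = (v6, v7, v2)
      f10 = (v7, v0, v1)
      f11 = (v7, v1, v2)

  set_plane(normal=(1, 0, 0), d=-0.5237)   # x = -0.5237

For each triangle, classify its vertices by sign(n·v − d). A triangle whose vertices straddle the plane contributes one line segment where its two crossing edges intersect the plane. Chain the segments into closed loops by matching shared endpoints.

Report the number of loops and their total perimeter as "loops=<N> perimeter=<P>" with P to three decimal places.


loops=1 perimeter=2.978

Straddling triangles (4 of 12):
  (v4,v0,v5) [++-] → (-0.5237, 0, 0)–(-0.5237, 0.599776, 0)  len=0.5998
  (v4,v5,v2) [+-+] → (-0.5237, 0.599776, 0)–(-0.5237, 0, 0.656776)  len=0.8894
  (v5,v0,v6) [-++] → (-0.5237, 0, 0)–(-0.5237, -0.599776, 0)  len=0.5998
  (v5,v6,v2) [-++] → (-0.5237, -0.599776, 0)–(-0.5237, 0, 0.656776)  len=0.8894

Chained into 1 loop(s):
  loop 1: 4 segments, perimeter = 2.9784
Total perimeter = 2.978


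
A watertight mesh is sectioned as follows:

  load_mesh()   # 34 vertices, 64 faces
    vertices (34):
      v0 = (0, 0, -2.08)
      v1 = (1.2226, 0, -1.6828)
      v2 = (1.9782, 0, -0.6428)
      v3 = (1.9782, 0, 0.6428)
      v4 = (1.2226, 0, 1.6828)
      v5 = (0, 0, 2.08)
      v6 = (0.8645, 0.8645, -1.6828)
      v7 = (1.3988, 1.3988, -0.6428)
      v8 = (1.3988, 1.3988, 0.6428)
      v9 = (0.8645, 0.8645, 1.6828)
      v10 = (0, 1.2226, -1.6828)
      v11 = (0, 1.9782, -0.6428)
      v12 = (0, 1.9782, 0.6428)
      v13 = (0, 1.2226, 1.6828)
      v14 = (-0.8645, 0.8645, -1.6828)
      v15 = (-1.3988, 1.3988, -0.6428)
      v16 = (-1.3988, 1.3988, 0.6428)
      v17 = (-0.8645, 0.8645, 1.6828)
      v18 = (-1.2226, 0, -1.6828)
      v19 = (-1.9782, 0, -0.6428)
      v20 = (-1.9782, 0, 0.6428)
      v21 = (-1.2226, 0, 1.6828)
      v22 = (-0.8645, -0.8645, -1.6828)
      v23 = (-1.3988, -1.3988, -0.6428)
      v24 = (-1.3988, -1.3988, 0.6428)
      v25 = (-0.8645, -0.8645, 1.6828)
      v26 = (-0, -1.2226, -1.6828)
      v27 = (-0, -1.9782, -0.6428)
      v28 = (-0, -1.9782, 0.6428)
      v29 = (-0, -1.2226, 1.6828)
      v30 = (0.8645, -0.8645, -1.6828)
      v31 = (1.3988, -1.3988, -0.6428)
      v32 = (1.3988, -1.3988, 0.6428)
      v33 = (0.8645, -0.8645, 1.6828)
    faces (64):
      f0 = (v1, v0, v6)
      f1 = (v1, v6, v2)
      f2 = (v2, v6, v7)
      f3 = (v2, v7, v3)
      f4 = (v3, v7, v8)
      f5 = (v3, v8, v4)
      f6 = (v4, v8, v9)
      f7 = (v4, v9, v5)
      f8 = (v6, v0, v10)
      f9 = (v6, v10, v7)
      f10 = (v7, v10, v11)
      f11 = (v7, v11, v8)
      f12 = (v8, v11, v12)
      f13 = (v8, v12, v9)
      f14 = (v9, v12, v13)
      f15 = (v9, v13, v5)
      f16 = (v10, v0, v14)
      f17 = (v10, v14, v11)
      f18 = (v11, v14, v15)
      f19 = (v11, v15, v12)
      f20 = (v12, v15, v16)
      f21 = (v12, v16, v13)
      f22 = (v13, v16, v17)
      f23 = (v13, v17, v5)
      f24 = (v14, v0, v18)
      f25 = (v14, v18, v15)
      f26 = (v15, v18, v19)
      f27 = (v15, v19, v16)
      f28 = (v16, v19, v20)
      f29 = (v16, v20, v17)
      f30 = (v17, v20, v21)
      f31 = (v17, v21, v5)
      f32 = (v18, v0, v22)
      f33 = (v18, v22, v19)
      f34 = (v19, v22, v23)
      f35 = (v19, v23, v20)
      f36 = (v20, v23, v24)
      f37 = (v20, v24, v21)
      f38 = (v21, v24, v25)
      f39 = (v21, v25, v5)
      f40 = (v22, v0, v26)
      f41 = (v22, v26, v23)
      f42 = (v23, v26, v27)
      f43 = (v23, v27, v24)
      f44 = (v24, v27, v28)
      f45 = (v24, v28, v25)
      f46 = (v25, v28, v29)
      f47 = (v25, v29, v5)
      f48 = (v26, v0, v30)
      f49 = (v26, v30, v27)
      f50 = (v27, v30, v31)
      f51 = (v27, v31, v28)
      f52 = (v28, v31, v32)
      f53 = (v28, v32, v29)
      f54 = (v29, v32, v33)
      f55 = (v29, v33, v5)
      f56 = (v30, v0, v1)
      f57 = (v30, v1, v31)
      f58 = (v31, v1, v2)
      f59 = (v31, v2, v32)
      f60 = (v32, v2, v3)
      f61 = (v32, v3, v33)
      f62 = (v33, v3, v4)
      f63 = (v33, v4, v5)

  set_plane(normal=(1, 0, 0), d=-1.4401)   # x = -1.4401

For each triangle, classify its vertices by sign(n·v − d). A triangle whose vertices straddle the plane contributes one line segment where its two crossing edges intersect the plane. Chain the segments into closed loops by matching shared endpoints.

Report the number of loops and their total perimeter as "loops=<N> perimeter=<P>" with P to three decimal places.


loops=1 perimeter=8.553

Straddling triangles (10 of 64):
  (v15,v18,v19) [++-] → (-1.4401, 0, -1.38344)–(-1.4401, 1.29909, -0.6428)  len=1.4954
  (v15,v19,v16) [+-+] → (-1.4401, 1.29909, -0.6428)–(-1.4401, 1.29909, 0.551162)  len=1.1940
  (v16,v19,v20) [+--] → (-1.4401, 1.29909, 0.551162)–(-1.4401, 1.29909, 0.6428)  len=0.0916
  (v16,v20,v17) [+-+] → (-1.4401, 1.29909, 0.6428)–(-1.4401, 0.417695, 1.14529)  len=1.0146
  (v17,v20,v21) [+-+] → (-1.4401, 0.417695, 1.14529)–(-1.4401, 0, 1.38344)  len=0.4808
  (v18,v22,v19) [++-] → (-1.4401, -0.417695, -1.14529)–(-1.4401, 0, -1.38344)  len=0.4808
  (v19,v22,v23) [-++] → (-1.4401, -0.417695, -1.14529)–(-1.4401, -1.29909, -0.6428)  len=1.0146
  (v19,v23,v20) [-+-] → (-1.4401, -1.29909, -0.6428)–(-1.4401, -1.29909, -0.551162)  len=0.0916
  (v20,v23,v24) [-++] → (-1.4401, -1.29909, -0.551162)–(-1.4401, -1.29909, 0.6428)  len=1.1940
  (v20,v24,v21) [-++] → (-1.4401, -1.29909, 0.6428)–(-1.4401, 0, 1.38344)  len=1.4954

Chained into 1 loop(s):
  loop 1: 10 segments, perimeter = 8.5527
Total perimeter = 8.553


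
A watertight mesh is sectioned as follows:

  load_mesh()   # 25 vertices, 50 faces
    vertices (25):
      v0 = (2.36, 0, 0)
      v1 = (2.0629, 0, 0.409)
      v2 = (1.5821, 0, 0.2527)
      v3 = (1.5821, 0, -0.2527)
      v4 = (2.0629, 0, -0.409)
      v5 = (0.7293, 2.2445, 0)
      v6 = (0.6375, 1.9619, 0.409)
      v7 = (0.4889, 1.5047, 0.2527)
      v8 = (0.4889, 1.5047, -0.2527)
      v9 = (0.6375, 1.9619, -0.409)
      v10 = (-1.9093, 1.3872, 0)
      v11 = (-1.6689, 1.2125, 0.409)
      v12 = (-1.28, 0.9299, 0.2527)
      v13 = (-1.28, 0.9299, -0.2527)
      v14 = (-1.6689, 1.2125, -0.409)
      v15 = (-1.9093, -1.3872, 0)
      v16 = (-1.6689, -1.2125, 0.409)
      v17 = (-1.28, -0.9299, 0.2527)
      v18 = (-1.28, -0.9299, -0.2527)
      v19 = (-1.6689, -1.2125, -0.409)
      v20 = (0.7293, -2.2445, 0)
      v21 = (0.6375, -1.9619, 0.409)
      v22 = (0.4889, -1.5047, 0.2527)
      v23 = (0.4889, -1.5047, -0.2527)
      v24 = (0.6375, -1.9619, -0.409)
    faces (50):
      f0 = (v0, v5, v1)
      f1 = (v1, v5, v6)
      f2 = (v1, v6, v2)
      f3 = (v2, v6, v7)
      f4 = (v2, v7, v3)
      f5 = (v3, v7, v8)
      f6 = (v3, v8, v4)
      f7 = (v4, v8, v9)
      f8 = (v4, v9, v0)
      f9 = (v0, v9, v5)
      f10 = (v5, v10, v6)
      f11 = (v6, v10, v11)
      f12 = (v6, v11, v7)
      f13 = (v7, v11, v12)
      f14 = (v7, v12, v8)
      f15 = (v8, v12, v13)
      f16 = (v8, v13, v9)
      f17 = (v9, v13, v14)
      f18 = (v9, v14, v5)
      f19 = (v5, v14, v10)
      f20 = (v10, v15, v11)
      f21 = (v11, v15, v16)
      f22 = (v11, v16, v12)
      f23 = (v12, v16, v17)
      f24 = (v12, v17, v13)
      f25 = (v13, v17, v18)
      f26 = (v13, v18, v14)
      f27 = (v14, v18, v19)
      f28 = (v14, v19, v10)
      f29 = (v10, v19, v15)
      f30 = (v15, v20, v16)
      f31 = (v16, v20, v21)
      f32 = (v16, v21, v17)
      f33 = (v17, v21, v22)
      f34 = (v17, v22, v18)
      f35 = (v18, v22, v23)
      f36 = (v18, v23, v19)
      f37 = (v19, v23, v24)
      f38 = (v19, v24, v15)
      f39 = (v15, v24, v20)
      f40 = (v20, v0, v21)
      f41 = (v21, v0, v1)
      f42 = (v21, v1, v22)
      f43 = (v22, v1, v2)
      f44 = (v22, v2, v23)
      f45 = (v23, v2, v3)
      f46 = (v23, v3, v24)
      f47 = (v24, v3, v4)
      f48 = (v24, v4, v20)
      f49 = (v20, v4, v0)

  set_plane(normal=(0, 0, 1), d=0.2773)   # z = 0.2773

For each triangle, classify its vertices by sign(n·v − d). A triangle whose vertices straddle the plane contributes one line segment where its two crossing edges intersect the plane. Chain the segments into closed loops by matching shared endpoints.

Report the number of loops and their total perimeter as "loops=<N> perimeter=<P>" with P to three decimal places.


Straddling triangles (20 of 50):
  (v0,v5,v1) [--+] → (1.63347, 0.72274, 0.2773)–(2.15857, 0, 0.2773)  len=0.8934
  (v1,v5,v6) [+-+] → (1.63347, 0.72274, 0.2773)–(0.66706, 2.0529, 0.2773)  len=1.6442
  (v1,v6,v2) [++-] → (1.43343, 0.308783, 0.2773)–(1.65777, 0, 0.2773)  len=0.3817
  (v2,v6,v7) [-+-] → (1.43343, 0.308783, 0.2773)–(0.512288, 1.57666, 0.2773)  len=1.5672
  (v5,v10,v6) [--+] → (-0.182582, 1.77684, 0.2773)–(0.66706, 2.0529, 0.2773)  len=0.8934
  (v6,v10,v11) [+-+] → (-0.182582, 1.77684, 0.2773)–(-1.74631, 1.26875, 0.2773)  len=1.6442
  (v6,v11,v7) [++-] → (0.149285, 1.45871, 0.2773)–(0.512288, 1.57666, 0.2773)  len=0.3817
  (v7,v11,v12) [-+-] → (0.149285, 1.45871, 0.2773)–(-1.34121, 0.974378, 0.2773)  len=1.5672
  (v10,v15,v11) [--+] → (-1.74631, 0.375384, 0.2773)–(-1.74631, 1.26875, 0.2773)  len=0.8934
  (v11,v15,v16) [+-+] → (-1.74631, 0.375384, 0.2773)–(-1.74631, -1.26875, 0.2773)  len=1.6441
  (v11,v16,v12) [++-] → (-1.34121, 0.592708, 0.2773)–(-1.34121, 0.974378, 0.2773)  len=0.3817
  (v12,v16,v17) [-+-] → (-1.34121, 0.592708, 0.2773)–(-1.34121, -0.974378, 0.2773)  len=1.5671
  (v15,v20,v16) [--+] → (-0.896668, -1.54481, 0.2773)–(-1.74631, -1.26875, 0.2773)  len=0.8934
  (v16,v20,v21) [+-+] → (-0.896668, -1.54481, 0.2773)–(0.66706, -2.0529, 0.2773)  len=1.6442
  (v16,v21,v17) [++-] → (-0.978205, -1.09233, 0.2773)–(-1.34121, -0.974378, 0.2773)  len=0.3817
  (v17,v21,v22) [-+-] → (-0.978205, -1.09233, 0.2773)–(0.512288, -1.57666, 0.2773)  len=1.5672
  (v20,v0,v21) [--+] → (1.19215, -1.33016, 0.2773)–(0.66706, -2.0529, 0.2773)  len=0.8934
  (v21,v0,v1) [+-+] → (1.19215, -1.33016, 0.2773)–(2.15857, 0, 0.2773)  len=1.6442
  (v21,v1,v22) [++-] → (0.736631, -1.26788, 0.2773)–(0.512288, -1.57666, 0.2773)  len=0.3817
  (v22,v1,v2) [-+-] → (0.736631, -1.26788, 0.2773)–(1.65777, 0, 0.2773)  len=1.5672

Chained into 2 loop(s):
  loop 1: 10 segments, perimeter = 12.6877
  loop 2: 10 segments, perimeter = 9.7442
Total perimeter = 22.432

loops=2 perimeter=22.432


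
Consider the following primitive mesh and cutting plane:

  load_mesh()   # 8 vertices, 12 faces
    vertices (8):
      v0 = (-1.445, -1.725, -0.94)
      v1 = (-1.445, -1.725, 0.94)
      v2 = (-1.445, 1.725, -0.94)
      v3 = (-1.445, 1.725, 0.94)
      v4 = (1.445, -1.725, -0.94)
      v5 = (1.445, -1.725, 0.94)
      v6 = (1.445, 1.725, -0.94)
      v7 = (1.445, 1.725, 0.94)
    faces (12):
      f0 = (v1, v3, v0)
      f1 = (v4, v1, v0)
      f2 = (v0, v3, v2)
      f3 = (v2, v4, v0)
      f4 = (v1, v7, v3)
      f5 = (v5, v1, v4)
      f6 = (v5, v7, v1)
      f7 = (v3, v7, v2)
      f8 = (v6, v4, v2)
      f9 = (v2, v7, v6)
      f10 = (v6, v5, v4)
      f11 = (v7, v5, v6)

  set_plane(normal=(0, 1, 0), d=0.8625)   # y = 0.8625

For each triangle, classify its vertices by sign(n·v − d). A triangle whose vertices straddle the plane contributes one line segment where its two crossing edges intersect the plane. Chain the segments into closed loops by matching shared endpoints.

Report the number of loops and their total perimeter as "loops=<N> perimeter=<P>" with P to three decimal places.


Straddling triangles (8 of 12):
  (v1,v3,v0) [-+-] → (-1.445, 0.8625, 0.94)–(-1.445, 0.8625, 0.47)  len=0.4700
  (v0,v3,v2) [-++] → (-1.445, 0.8625, 0.47)–(-1.445, 0.8625, -0.94)  len=1.4100
  (v2,v4,v0) [+--] → (-0.7225, 0.8625, -0.94)–(-1.445, 0.8625, -0.94)  len=0.7225
  (v1,v7,v3) [-++] → (0.7225, 0.8625, 0.94)–(-1.445, 0.8625, 0.94)  len=2.1675
  (v5,v7,v1) [-+-] → (1.445, 0.8625, 0.94)–(0.7225, 0.8625, 0.94)  len=0.7225
  (v6,v4,v2) [+-+] → (1.445, 0.8625, -0.94)–(-0.7225, 0.8625, -0.94)  len=2.1675
  (v6,v5,v4) [+--] → (1.445, 0.8625, -0.47)–(1.445, 0.8625, -0.94)  len=0.4700
  (v7,v5,v6) [+-+] → (1.445, 0.8625, 0.94)–(1.445, 0.8625, -0.47)  len=1.4100

Chained into 1 loop(s):
  loop 1: 8 segments, perimeter = 9.5400
Total perimeter = 9.540

loops=1 perimeter=9.540


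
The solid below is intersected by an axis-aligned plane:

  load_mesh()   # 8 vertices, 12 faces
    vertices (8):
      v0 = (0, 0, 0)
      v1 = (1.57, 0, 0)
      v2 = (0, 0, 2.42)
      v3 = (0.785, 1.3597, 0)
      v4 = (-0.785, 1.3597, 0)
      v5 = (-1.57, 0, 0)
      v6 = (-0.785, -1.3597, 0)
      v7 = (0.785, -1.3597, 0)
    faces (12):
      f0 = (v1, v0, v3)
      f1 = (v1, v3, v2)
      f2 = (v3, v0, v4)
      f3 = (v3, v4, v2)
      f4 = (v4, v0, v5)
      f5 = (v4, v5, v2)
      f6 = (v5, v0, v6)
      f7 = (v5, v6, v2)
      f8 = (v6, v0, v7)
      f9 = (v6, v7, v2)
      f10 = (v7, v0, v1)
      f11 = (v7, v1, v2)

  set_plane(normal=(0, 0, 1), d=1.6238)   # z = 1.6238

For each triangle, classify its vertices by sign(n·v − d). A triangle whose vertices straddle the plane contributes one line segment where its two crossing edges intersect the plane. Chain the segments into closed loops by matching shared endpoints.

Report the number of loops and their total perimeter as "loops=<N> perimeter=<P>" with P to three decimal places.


loops=1 perimeter=3.099

Straddling triangles (6 of 12):
  (v1,v3,v2) [--+] → (0.258271, 0.447353, 1.6238)–(0.516543, 0, 1.6238)  len=0.5166
  (v3,v4,v2) [--+] → (-0.258271, 0.447353, 1.6238)–(0.258271, 0.447353, 1.6238)  len=0.5165
  (v4,v5,v2) [--+] → (-0.516543, 0, 1.6238)–(-0.258271, 0.447353, 1.6238)  len=0.5166
  (v5,v6,v2) [--+] → (-0.258271, -0.447353, 1.6238)–(-0.516543, 0, 1.6238)  len=0.5166
  (v6,v7,v2) [--+] → (0.258271, -0.447353, 1.6238)–(-0.258271, -0.447353, 1.6238)  len=0.5165
  (v7,v1,v2) [--+] → (0.516543, 0, 1.6238)–(0.258271, -0.447353, 1.6238)  len=0.5166

Chained into 1 loop(s):
  loop 1: 6 segments, perimeter = 3.0993
Total perimeter = 3.099


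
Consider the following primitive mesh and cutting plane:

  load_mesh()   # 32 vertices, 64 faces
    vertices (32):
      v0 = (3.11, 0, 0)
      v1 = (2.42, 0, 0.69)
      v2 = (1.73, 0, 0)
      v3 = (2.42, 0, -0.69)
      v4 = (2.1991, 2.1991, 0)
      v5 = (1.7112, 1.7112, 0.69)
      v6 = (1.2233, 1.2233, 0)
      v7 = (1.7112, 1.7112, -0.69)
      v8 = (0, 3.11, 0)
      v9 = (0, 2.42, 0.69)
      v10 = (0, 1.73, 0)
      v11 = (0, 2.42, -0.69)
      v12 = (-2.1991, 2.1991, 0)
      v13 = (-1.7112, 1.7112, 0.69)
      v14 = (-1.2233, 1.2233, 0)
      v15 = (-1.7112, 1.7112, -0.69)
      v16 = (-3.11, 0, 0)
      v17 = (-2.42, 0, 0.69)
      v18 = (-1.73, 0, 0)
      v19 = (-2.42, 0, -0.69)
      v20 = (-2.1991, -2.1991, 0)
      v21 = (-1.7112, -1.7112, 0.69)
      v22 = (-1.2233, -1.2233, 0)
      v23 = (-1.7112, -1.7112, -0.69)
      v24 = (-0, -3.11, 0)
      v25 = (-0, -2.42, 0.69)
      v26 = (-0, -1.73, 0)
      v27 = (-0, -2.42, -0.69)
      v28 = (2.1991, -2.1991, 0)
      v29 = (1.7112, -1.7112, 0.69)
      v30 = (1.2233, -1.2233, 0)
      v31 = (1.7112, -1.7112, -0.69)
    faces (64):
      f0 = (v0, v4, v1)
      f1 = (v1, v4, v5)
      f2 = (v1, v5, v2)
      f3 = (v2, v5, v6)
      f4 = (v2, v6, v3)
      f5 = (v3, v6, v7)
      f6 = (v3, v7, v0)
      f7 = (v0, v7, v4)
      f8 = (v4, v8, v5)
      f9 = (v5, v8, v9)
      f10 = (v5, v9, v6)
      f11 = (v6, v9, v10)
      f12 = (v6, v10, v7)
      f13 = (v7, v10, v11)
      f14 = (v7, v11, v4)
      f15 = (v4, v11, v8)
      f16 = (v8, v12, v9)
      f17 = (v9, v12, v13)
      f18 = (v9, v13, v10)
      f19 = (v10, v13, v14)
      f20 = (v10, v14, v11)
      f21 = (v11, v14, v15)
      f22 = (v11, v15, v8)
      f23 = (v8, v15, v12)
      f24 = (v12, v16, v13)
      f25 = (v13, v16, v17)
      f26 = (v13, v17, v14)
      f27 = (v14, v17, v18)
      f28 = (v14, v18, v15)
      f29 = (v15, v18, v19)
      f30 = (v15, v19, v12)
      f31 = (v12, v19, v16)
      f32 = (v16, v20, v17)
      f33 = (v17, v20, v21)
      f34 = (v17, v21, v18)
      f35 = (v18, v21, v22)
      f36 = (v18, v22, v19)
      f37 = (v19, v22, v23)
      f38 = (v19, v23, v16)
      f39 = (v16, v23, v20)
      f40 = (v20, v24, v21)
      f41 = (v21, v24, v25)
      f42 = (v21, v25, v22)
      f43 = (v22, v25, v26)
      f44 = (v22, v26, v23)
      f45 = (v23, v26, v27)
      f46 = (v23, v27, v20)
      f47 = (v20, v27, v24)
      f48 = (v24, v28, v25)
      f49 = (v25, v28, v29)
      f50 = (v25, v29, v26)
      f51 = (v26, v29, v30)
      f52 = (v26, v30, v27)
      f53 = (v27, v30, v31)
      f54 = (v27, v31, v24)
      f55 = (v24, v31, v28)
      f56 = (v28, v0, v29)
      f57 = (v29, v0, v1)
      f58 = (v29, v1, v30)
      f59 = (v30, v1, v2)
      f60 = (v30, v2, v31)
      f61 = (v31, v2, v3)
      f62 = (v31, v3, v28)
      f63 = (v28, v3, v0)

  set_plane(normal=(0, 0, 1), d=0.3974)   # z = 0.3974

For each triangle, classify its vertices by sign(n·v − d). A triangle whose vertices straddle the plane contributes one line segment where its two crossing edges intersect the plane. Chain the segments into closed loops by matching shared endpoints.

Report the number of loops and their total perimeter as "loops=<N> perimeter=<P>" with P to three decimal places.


loops=2 perimeter=29.635

Straddling triangles (32 of 64):
  (v0,v4,v1) [--+] → (2.32633, 0.932546, 0.3974)–(2.7126, 0, 0.3974)  len=1.0094
  (v1,v4,v5) [+-+] → (2.32633, 0.932546, 0.3974)–(1.9181, 1.9181, 0.3974)  len=1.0668
  (v1,v5,v2) [++-] → (1.71917, 0.985552, 0.3974)–(2.1274, 0, 0.3974)  len=1.0668
  (v2,v5,v6) [-+-] → (1.71917, 0.985552, 0.3974)–(1.5043, 1.5043, 0.3974)  len=0.5615
  (v4,v8,v5) [--+] → (0.985552, 2.30437, 0.3974)–(1.9181, 1.9181, 0.3974)  len=1.0094
  (v5,v8,v9) [+-+] → (0.985552, 2.30437, 0.3974)–(0, 2.7126, 0.3974)  len=1.0668
  (v5,v9,v6) [++-] → (0.51875, 1.91253, 0.3974)–(1.5043, 1.5043, 0.3974)  len=1.0668
  (v6,v9,v10) [-+-] → (0.51875, 1.91253, 0.3974)–(0, 2.1274, 0.3974)  len=0.5615
  (v8,v12,v9) [--+] → (-0.932546, 2.32633, 0.3974)–(0, 2.7126, 0.3974)  len=1.0094
  (v9,v12,v13) [+-+] → (-0.932546, 2.32633, 0.3974)–(-1.9181, 1.9181, 0.3974)  len=1.0668
  (v9,v13,v10) [++-] → (-0.985552, 1.71917, 0.3974)–(0, 2.1274, 0.3974)  len=1.0668
  (v10,v13,v14) [-+-] → (-0.985552, 1.71917, 0.3974)–(-1.5043, 1.5043, 0.3974)  len=0.5615
  (v12,v16,v13) [--+] → (-2.30437, 0.985552, 0.3974)–(-1.9181, 1.9181, 0.3974)  len=1.0094
  (v13,v16,v17) [+-+] → (-2.30437, 0.985552, 0.3974)–(-2.7126, 0, 0.3974)  len=1.0668
  (v13,v17,v14) [++-] → (-1.91253, 0.51875, 0.3974)–(-1.5043, 1.5043, 0.3974)  len=1.0668
  (v14,v17,v18) [-+-] → (-1.91253, 0.51875, 0.3974)–(-2.1274, 0, 0.3974)  len=0.5615
  (v16,v20,v17) [--+] → (-2.32633, -0.932546, 0.3974)–(-2.7126, 0, 0.3974)  len=1.0094
  (v17,v20,v21) [+-+] → (-2.32633, -0.932546, 0.3974)–(-1.9181, -1.9181, 0.3974)  len=1.0668
  (v17,v21,v18) [++-] → (-1.71917, -0.985552, 0.3974)–(-2.1274, 0, 0.3974)  len=1.0668
  (v18,v21,v22) [-+-] → (-1.71917, -0.985552, 0.3974)–(-1.5043, -1.5043, 0.3974)  len=0.5615
  (v20,v24,v21) [--+] → (-0.985552, -2.30437, 0.3974)–(-1.9181, -1.9181, 0.3974)  len=1.0094
  (v21,v24,v25) [+-+] → (-0.985552, -2.30437, 0.3974)–(0, -2.7126, 0.3974)  len=1.0668
  (v21,v25,v22) [++-] → (-0.51875, -1.91253, 0.3974)–(-1.5043, -1.5043, 0.3974)  len=1.0668
  (v22,v25,v26) [-+-] → (-0.51875, -1.91253, 0.3974)–(0, -2.1274, 0.3974)  len=0.5615
  (v24,v28,v25) [--+] → (0.932546, -2.32633, 0.3974)–(0, -2.7126, 0.3974)  len=1.0094
  (v25,v28,v29) [+-+] → (0.932546, -2.32633, 0.3974)–(1.9181, -1.9181, 0.3974)  len=1.0668
  (v25,v29,v26) [++-] → (0.985552, -1.71917, 0.3974)–(0, -2.1274, 0.3974)  len=1.0668
  (v26,v29,v30) [-+-] → (0.985552, -1.71917, 0.3974)–(1.5043, -1.5043, 0.3974)  len=0.5615
  (v28,v0,v29) [--+] → (2.30437, -0.985552, 0.3974)–(1.9181, -1.9181, 0.3974)  len=1.0094
  (v29,v0,v1) [+-+] → (2.30437, -0.985552, 0.3974)–(2.7126, 0, 0.3974)  len=1.0668
  (v29,v1,v30) [++-] → (1.91253, -0.51875, 0.3974)–(1.5043, -1.5043, 0.3974)  len=1.0668
  (v30,v1,v2) [-+-] → (1.91253, -0.51875, 0.3974)–(2.1274, 0, 0.3974)  len=0.5615

Chained into 2 loop(s):
  loop 1: 16 segments, perimeter = 16.6091
  loop 2: 16 segments, perimeter = 13.0259
Total perimeter = 29.635


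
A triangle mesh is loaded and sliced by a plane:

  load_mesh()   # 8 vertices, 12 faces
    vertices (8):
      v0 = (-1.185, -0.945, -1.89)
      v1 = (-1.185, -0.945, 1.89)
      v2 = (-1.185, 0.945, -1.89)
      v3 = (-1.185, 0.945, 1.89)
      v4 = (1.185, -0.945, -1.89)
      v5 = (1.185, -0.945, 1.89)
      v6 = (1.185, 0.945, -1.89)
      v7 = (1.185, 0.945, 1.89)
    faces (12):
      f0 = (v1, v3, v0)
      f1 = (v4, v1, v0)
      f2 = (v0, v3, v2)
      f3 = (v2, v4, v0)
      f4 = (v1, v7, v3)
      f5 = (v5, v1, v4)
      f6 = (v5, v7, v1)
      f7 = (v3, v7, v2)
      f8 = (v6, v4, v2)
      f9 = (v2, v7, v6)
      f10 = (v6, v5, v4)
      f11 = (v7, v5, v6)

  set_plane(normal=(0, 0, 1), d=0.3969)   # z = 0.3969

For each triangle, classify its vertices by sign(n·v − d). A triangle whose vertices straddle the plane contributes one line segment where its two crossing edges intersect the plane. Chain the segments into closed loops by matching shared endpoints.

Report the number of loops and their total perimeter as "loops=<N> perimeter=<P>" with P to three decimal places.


loops=1 perimeter=8.520

Straddling triangles (8 of 12):
  (v1,v3,v0) [++-] → (-1.185, 0.19845, 0.3969)–(-1.185, -0.945, 0.3969)  len=1.1434
  (v4,v1,v0) [-+-] → (-0.24885, -0.945, 0.3969)–(-1.185, -0.945, 0.3969)  len=0.9362
  (v0,v3,v2) [-+-] → (-1.185, 0.19845, 0.3969)–(-1.185, 0.945, 0.3969)  len=0.7466
  (v5,v1,v4) [++-] → (-0.24885, -0.945, 0.3969)–(1.185, -0.945, 0.3969)  len=1.4339
  (v3,v7,v2) [++-] → (0.24885, 0.945, 0.3969)–(-1.185, 0.945, 0.3969)  len=1.4339
  (v2,v7,v6) [-+-] → (0.24885, 0.945, 0.3969)–(1.185, 0.945, 0.3969)  len=0.9362
  (v6,v5,v4) [-+-] → (1.185, -0.19845, 0.3969)–(1.185, -0.945, 0.3969)  len=0.7466
  (v7,v5,v6) [++-] → (1.185, -0.19845, 0.3969)–(1.185, 0.945, 0.3969)  len=1.1434

Chained into 1 loop(s):
  loop 1: 8 segments, perimeter = 8.5200
Total perimeter = 8.520


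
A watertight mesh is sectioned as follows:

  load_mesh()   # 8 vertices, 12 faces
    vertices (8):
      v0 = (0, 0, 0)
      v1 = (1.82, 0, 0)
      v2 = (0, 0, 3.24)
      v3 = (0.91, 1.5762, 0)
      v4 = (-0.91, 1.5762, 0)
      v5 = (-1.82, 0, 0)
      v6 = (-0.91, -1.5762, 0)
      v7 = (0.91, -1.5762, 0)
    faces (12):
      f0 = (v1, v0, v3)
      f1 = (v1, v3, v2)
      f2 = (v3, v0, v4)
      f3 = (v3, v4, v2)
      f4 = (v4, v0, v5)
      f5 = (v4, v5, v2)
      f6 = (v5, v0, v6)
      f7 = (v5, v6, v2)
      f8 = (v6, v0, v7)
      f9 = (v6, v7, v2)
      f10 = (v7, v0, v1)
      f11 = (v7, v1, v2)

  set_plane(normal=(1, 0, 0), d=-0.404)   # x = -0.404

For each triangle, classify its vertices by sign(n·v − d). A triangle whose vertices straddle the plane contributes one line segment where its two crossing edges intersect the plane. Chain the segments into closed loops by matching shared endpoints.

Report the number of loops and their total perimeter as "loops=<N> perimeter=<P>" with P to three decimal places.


Straddling triangles (8 of 12):
  (v3,v0,v4) [++-] → (-0.404, 0.699764, 0)–(-0.404, 1.5762, 0)  len=0.8764
  (v3,v4,v2) [+-+] → (-0.404, 1.5762, 0)–(-0.404, 0.699764, 1.80158)  len=2.0035
  (v4,v0,v5) [-+-] → (-0.404, 0.699764, 0)–(-0.404, 0, 0)  len=0.6998
  (v4,v5,v2) [--+] → (-0.404, 0, 2.52079)–(-0.404, 0.699764, 1.80158)  len=1.0035
  (v5,v0,v6) [-+-] → (-0.404, 0, 0)–(-0.404, -0.699764, 0)  len=0.6998
  (v5,v6,v2) [--+] → (-0.404, -0.699764, 1.80158)–(-0.404, 0, 2.52079)  len=1.0035
  (v6,v0,v7) [-++] → (-0.404, -0.699764, 0)–(-0.404, -1.5762, 0)  len=0.8764
  (v6,v7,v2) [-++] → (-0.404, -1.5762, 0)–(-0.404, -0.699764, 1.80158)  len=2.0035

Chained into 1 loop(s):
  loop 1: 8 segments, perimeter = 9.1662
Total perimeter = 9.166

loops=1 perimeter=9.166


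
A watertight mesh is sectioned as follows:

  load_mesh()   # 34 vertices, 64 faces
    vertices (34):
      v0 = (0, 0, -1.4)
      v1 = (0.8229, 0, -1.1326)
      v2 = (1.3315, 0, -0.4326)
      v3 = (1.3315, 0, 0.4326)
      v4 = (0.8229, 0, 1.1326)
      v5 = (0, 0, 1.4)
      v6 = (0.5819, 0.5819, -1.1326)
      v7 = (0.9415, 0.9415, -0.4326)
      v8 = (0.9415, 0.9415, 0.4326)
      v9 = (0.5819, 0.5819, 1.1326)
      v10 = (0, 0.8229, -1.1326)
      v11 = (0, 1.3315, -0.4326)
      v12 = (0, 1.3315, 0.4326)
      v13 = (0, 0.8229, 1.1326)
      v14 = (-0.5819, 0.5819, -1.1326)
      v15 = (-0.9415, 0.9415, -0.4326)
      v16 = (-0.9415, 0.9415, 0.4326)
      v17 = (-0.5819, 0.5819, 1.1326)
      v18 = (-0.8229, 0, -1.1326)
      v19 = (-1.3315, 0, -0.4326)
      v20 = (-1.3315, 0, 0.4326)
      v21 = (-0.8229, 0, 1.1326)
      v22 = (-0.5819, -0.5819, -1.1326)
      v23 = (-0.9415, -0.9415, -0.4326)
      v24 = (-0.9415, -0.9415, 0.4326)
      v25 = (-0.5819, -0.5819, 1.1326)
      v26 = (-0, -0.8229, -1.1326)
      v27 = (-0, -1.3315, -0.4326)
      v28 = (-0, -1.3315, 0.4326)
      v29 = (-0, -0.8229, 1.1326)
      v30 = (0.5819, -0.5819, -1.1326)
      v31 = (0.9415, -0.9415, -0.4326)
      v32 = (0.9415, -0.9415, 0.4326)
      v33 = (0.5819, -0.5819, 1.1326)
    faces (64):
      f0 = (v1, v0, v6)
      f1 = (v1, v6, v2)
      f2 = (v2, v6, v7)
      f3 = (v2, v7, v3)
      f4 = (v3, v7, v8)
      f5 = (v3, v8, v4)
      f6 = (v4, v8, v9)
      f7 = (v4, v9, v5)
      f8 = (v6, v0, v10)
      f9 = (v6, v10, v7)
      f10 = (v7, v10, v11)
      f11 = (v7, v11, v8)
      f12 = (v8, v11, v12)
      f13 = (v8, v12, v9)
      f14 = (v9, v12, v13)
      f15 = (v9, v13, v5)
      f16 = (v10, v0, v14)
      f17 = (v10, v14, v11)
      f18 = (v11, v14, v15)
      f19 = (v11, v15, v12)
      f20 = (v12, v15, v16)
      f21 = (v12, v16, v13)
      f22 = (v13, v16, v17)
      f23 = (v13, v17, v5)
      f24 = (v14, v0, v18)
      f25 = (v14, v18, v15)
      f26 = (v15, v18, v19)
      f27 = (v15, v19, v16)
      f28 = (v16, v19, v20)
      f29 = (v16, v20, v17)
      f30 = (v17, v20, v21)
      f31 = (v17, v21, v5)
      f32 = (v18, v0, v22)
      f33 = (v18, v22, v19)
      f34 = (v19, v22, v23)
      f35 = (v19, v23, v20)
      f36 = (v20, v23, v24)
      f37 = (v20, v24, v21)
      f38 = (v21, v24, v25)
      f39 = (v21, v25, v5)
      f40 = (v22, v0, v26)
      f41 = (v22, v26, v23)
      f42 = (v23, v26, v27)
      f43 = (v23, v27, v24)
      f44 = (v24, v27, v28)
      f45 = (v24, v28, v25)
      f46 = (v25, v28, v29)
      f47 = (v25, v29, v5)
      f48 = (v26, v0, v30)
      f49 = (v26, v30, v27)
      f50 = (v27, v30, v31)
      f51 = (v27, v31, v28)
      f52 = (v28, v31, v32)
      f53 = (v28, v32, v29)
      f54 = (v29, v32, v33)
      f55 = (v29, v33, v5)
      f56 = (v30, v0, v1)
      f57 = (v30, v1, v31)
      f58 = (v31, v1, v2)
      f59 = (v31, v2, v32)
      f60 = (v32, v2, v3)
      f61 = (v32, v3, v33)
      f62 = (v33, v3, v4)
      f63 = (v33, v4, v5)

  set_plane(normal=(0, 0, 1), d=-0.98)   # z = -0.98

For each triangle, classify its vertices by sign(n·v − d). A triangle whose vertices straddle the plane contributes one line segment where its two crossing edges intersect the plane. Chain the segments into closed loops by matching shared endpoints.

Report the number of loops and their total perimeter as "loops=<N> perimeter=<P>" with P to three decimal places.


loops=1 perimeter=5.718

Straddling triangles (16 of 64):
  (v1,v6,v2) [--+] → (0.745313, 0.455046, -0.98)–(0.933775, 0, -0.98)  len=0.4925
  (v2,v6,v7) [+-+] → (0.745313, 0.455046, -0.98)–(0.660293, 0.660293, -0.98)  len=0.2222
  (v6,v10,v7) [--+] → (0.205247, 0.848755, -0.98)–(0.660293, 0.660293, -0.98)  len=0.4925
  (v7,v10,v11) [+-+] → (0.205247, 0.848755, -0.98)–(0, 0.933775, -0.98)  len=0.2222
  (v10,v14,v11) [--+] → (-0.455046, 0.745313, -0.98)–(0, 0.933775, -0.98)  len=0.4925
  (v11,v14,v15) [+-+] → (-0.455046, 0.745313, -0.98)–(-0.660293, 0.660293, -0.98)  len=0.2222
  (v14,v18,v15) [--+] → (-0.848755, 0.205247, -0.98)–(-0.660293, 0.660293, -0.98)  len=0.4925
  (v15,v18,v19) [+-+] → (-0.848755, 0.205247, -0.98)–(-0.933775, 0, -0.98)  len=0.2222
  (v18,v22,v19) [--+] → (-0.745313, -0.455046, -0.98)–(-0.933775, 0, -0.98)  len=0.4925
  (v19,v22,v23) [+-+] → (-0.745313, -0.455046, -0.98)–(-0.660293, -0.660293, -0.98)  len=0.2222
  (v22,v26,v23) [--+] → (-0.205247, -0.848755, -0.98)–(-0.660293, -0.660293, -0.98)  len=0.4925
  (v23,v26,v27) [+-+] → (-0.205247, -0.848755, -0.98)–(0, -0.933775, -0.98)  len=0.2222
  (v26,v30,v27) [--+] → (0.455046, -0.745313, -0.98)–(0, -0.933775, -0.98)  len=0.4925
  (v27,v30,v31) [+-+] → (0.455046, -0.745313, -0.98)–(0.660293, -0.660293, -0.98)  len=0.2222
  (v30,v1,v31) [--+] → (0.848755, -0.205247, -0.98)–(0.660293, -0.660293, -0.98)  len=0.4925
  (v31,v1,v2) [+-+] → (0.848755, -0.205247, -0.98)–(0.933775, 0, -0.98)  len=0.2222

Chained into 1 loop(s):
  loop 1: 16 segments, perimeter = 5.7175
Total perimeter = 5.718


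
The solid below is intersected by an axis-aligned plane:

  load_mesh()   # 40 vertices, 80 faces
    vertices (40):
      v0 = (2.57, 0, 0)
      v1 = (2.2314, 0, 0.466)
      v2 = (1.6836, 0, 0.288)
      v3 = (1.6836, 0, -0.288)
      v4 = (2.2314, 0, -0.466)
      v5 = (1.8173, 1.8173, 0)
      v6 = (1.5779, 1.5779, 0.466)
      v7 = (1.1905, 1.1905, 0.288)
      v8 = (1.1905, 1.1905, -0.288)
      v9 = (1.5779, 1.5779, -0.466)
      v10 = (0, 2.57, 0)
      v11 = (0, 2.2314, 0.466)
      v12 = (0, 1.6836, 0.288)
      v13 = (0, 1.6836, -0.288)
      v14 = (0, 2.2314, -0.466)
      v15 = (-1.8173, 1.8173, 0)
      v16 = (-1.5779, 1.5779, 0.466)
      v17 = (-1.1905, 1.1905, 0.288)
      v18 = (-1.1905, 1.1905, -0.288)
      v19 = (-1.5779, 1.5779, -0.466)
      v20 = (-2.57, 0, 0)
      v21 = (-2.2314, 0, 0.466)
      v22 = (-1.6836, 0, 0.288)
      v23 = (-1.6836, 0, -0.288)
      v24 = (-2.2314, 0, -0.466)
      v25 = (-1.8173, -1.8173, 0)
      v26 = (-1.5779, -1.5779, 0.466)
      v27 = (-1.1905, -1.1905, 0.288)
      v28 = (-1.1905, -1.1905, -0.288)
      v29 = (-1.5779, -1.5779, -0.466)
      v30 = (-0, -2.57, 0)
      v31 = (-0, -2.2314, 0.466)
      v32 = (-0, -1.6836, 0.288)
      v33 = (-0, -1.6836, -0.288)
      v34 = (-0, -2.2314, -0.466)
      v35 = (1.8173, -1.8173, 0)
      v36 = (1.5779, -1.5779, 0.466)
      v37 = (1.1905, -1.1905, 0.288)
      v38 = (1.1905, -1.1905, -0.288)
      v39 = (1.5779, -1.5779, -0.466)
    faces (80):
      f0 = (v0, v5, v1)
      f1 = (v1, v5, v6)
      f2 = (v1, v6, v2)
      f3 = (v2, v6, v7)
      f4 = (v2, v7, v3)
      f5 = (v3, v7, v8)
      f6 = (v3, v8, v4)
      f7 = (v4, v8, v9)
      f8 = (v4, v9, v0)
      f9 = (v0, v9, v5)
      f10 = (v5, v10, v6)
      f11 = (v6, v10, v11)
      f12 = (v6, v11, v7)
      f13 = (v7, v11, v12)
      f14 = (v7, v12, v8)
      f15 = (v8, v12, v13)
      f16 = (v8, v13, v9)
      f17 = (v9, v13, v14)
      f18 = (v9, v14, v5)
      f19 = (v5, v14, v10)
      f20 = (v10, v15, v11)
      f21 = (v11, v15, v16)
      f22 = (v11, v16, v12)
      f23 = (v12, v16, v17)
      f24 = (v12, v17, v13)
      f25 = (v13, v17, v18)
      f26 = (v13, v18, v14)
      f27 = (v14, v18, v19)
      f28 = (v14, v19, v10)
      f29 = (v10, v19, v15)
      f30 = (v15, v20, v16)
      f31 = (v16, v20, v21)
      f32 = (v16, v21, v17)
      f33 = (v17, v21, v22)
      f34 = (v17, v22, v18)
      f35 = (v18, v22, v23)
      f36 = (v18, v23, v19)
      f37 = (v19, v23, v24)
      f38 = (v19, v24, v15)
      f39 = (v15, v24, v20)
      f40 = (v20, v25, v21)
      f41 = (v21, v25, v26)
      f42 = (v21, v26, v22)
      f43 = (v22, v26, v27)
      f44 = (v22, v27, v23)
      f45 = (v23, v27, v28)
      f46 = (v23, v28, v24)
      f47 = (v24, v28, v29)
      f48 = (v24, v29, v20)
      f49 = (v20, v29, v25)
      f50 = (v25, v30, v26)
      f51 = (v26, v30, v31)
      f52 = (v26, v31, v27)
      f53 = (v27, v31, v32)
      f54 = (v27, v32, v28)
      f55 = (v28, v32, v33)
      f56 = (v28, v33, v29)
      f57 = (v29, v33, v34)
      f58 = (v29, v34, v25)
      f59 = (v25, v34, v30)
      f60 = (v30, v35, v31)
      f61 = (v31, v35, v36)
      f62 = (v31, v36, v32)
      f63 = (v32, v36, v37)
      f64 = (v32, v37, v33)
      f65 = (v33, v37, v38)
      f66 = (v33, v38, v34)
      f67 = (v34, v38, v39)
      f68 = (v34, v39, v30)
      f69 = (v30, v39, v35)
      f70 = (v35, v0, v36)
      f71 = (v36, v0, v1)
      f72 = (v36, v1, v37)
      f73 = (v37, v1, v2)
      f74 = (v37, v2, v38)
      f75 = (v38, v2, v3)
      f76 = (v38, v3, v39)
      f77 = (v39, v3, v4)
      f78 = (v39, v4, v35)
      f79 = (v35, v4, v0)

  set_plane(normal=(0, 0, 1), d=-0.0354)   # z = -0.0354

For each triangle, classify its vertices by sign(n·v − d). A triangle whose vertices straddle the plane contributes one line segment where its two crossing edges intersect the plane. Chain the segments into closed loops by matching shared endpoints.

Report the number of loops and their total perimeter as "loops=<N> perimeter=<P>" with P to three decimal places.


Straddling triangles (32 of 80):
  (v2,v7,v3) [++-] → (1.46736, 0.522084, -0.0354)–(1.6836, 0, -0.0354)  len=0.5651
  (v3,v7,v8) [-+-] → (1.46736, 0.522084, -0.0354)–(1.1905, 1.1905, -0.0354)  len=0.7235
  (v4,v9,v0) [--+] → (2.49463, 0.119866, -0.0354)–(2.54428, 0, -0.0354)  len=0.1297
  (v0,v9,v5) [+-+] → (2.49463, 0.119866, -0.0354)–(1.79911, 1.79911, -0.0354)  len=1.8176
  (v7,v12,v8) [++-] → (0.668416, 1.40674, -0.0354)–(1.1905, 1.1905, -0.0354)  len=0.5651
  (v8,v12,v13) [-+-] → (0.668416, 1.40674, -0.0354)–(0, 1.6836, -0.0354)  len=0.7235
  (v9,v14,v5) [--+] → (1.67925, 1.84876, -0.0354)–(1.79911, 1.79911, -0.0354)  len=0.1297
  (v5,v14,v10) [+-+] → (1.67925, 1.84876, -0.0354)–(0, 2.54428, -0.0354)  len=1.8176
  (v12,v17,v13) [++-] → (-0.522084, 1.46736, -0.0354)–(0, 1.6836, -0.0354)  len=0.5651
  (v13,v17,v18) [-+-] → (-0.522084, 1.46736, -0.0354)–(-1.1905, 1.1905, -0.0354)  len=0.7235
  (v14,v19,v10) [--+] → (-0.119866, 2.49463, -0.0354)–(0, 2.54428, -0.0354)  len=0.1297
  (v10,v19,v15) [+-+] → (-0.119866, 2.49463, -0.0354)–(-1.79911, 1.79911, -0.0354)  len=1.8176
  (v17,v22,v18) [++-] → (-1.40674, 0.668416, -0.0354)–(-1.1905, 1.1905, -0.0354)  len=0.5651
  (v18,v22,v23) [-+-] → (-1.40674, 0.668416, -0.0354)–(-1.6836, 0, -0.0354)  len=0.7235
  (v19,v24,v15) [--+] → (-1.84876, 1.67925, -0.0354)–(-1.79911, 1.79911, -0.0354)  len=0.1297
  (v15,v24,v20) [+-+] → (-1.84876, 1.67925, -0.0354)–(-2.54428, 0, -0.0354)  len=1.8176
  (v22,v27,v23) [++-] → (-1.46736, -0.522084, -0.0354)–(-1.6836, 0, -0.0354)  len=0.5651
  (v23,v27,v28) [-+-] → (-1.46736, -0.522084, -0.0354)–(-1.1905, -1.1905, -0.0354)  len=0.7235
  (v24,v29,v20) [--+] → (-2.49463, -0.119866, -0.0354)–(-2.54428, 0, -0.0354)  len=0.1297
  (v20,v29,v25) [+-+] → (-2.49463, -0.119866, -0.0354)–(-1.79911, -1.79911, -0.0354)  len=1.8176
  (v27,v32,v28) [++-] → (-0.668416, -1.40674, -0.0354)–(-1.1905, -1.1905, -0.0354)  len=0.5651
  (v28,v32,v33) [-+-] → (-0.668416, -1.40674, -0.0354)–(0, -1.6836, -0.0354)  len=0.7235
  (v29,v34,v25) [--+] → (-1.67925, -1.84876, -0.0354)–(-1.79911, -1.79911, -0.0354)  len=0.1297
  (v25,v34,v30) [+-+] → (-1.67925, -1.84876, -0.0354)–(0, -2.54428, -0.0354)  len=1.8176
  (v32,v37,v33) [++-] → (0.522084, -1.46736, -0.0354)–(0, -1.6836, -0.0354)  len=0.5651
  (v33,v37,v38) [-+-] → (0.522084, -1.46736, -0.0354)–(1.1905, -1.1905, -0.0354)  len=0.7235
  (v34,v39,v30) [--+] → (0.119866, -2.49463, -0.0354)–(0, -2.54428, -0.0354)  len=0.1297
  (v30,v39,v35) [+-+] → (0.119866, -2.49463, -0.0354)–(1.79911, -1.79911, -0.0354)  len=1.8176
  (v37,v2,v38) [++-] → (1.40674, -0.668416, -0.0354)–(1.1905, -1.1905, -0.0354)  len=0.5651
  (v38,v2,v3) [-+-] → (1.40674, -0.668416, -0.0354)–(1.6836, 0, -0.0354)  len=0.7235
  (v39,v4,v35) [--+] → (1.84876, -1.67925, -0.0354)–(1.79911, -1.79911, -0.0354)  len=0.1297
  (v35,v4,v0) [+-+] → (1.84876, -1.67925, -0.0354)–(2.54428, 0, -0.0354)  len=1.8176

Chained into 2 loop(s):
  loop 1: 16 segments, perimeter = 10.3086
  loop 2: 16 segments, perimeter = 15.5786
Total perimeter = 25.887

loops=2 perimeter=25.887


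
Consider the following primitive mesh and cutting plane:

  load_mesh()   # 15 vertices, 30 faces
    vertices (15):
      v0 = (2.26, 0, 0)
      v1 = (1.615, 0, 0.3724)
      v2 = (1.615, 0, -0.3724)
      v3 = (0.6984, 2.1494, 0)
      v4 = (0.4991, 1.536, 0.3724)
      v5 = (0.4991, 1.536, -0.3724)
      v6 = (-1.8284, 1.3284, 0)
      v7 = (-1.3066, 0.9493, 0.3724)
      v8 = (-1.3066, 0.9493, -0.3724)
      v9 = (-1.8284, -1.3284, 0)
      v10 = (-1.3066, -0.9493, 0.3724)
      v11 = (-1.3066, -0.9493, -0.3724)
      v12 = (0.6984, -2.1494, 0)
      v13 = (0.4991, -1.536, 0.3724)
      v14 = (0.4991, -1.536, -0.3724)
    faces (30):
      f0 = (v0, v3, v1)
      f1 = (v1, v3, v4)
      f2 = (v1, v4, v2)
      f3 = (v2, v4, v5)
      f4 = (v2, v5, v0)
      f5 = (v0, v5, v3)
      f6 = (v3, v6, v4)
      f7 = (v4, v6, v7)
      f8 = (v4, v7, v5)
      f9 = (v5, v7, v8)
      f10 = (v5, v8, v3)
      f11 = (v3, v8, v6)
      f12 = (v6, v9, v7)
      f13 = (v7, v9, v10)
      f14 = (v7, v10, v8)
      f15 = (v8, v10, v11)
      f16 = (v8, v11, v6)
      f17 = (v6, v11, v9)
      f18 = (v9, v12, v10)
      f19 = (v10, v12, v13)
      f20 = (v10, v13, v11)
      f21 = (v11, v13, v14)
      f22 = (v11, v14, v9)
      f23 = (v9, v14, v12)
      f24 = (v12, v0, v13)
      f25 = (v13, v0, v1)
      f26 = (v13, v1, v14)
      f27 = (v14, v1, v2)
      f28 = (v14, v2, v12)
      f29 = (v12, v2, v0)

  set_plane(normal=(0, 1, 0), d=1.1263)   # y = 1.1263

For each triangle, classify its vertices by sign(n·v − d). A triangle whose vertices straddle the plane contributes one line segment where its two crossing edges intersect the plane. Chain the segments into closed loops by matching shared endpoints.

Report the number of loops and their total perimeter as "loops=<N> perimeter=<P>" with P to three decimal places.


loops=2 perimeter=5.277

Straddling triangles (14 of 30):
  (v0,v3,v1) [-+-] → (1.44171, 1.1263, 0)–(1.1347, 1.1263, 0.17726)  len=0.3545
  (v1,v3,v4) [-++] → (1.1347, 1.1263, 0.17726)–(0.796746, 1.1263, 0.3724)  len=0.3902
  (v1,v4,v2) [-+-] → (0.796746, 1.1263, 0.3724)–(0.796746, 1.1263, 0.173738)  len=0.1987
  (v2,v4,v5) [-++] → (0.796746, 1.1263, 0.173738)–(0.796746, 1.1263, -0.3724)  len=0.5461
  (v2,v5,v0) [-+-] → (0.796746, 1.1263, -0.3724)–(0.968788, 1.1263, -0.273069)  len=0.1987
  (v0,v5,v3) [-++] → (0.968788, 1.1263, -0.273069)–(1.44171, 1.1263, 0)  len=0.5461
  (v4,v6,v7) [++-] → (-1.55023, 1.1263, 0.198528)–(-0.761843, 1.1263, 0.3724)  len=0.8073
  (v4,v7,v5) [+-+] → (-0.761843, 1.1263, 0.3724)–(-0.761843, 1.1263, 0.147703)  len=0.2247
  (v5,v7,v8) [+--] → (-0.761843, 1.1263, 0.147703)–(-0.761843, 1.1263, -0.3724)  len=0.5201
  (v5,v8,v3) [+-+] → (-0.761843, 1.1263, -0.3724)–(-1.01089, 1.1263, -0.317476)  len=0.2550
  (v3,v8,v6) [+-+] → (-1.01089, 1.1263, -0.317476)–(-1.55023, 1.1263, -0.198528)  len=0.5523
  (v6,v9,v7) [+--] → (-1.8284, 1.1263, 0)–(-1.55023, 1.1263, 0.198528)  len=0.3418
  (v8,v11,v6) [--+] → (-1.7821, 1.1263, -0.033043)–(-1.55023, 1.1263, -0.198528)  len=0.2849
  (v6,v11,v9) [+--] → (-1.7821, 1.1263, -0.033043)–(-1.8284, 1.1263, 0)  len=0.0569

Chained into 2 loop(s):
  loop 1: 6 segments, perimeter = 2.2343
  loop 2: 8 segments, perimeter = 3.0430
Total perimeter = 5.277


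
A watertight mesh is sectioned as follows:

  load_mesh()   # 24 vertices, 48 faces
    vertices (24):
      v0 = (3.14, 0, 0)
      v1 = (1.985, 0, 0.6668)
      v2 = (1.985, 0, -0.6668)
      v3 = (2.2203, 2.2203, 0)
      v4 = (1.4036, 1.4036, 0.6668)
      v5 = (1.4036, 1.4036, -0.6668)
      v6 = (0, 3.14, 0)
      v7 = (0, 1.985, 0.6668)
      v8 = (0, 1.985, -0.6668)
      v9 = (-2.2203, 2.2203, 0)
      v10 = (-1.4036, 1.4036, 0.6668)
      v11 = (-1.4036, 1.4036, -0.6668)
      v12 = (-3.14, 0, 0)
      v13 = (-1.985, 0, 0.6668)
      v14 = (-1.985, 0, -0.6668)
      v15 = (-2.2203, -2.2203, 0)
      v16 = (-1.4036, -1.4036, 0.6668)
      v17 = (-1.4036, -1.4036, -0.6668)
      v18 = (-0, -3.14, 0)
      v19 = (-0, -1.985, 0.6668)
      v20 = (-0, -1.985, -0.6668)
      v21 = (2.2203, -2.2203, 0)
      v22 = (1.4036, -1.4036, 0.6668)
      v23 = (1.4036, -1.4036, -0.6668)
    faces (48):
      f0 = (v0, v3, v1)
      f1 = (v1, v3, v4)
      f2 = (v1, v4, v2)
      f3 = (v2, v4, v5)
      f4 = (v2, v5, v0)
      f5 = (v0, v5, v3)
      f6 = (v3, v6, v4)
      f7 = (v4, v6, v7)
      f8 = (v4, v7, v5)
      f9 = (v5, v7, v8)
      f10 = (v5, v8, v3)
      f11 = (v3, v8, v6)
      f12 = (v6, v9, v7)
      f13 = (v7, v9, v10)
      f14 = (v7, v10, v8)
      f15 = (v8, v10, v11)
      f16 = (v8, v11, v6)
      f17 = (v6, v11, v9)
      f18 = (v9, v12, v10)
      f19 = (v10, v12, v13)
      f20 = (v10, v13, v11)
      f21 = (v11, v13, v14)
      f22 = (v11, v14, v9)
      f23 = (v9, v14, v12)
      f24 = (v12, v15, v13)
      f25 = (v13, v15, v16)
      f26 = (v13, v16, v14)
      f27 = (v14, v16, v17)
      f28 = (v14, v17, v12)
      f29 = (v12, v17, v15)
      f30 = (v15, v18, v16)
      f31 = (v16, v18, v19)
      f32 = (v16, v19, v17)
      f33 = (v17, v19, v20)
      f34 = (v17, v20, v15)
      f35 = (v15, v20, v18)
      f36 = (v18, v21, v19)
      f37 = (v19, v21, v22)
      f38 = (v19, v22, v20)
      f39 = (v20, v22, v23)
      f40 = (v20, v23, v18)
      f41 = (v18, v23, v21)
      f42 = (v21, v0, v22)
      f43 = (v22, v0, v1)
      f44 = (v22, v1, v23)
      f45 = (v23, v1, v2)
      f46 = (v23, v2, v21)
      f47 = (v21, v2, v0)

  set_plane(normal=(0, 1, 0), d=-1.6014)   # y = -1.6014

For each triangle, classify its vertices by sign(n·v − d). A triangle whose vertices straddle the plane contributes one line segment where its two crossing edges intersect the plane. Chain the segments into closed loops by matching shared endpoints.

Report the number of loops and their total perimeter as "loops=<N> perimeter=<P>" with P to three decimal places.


loops=2 perimeter=9.487

Straddling triangles (16 of 48):
  (v12,v15,v13) [+-+] → (-2.47666, -1.6014, 0)–(-2.15471, -1.6014, 0.185868)  len=0.3718
  (v13,v15,v16) [+-+] → (-2.15471, -1.6014, 0.185868)–(-1.6014, -1.6014, 0.505305)  len=0.6389
  (v12,v17,v15) [++-] → (-1.6014, -1.6014, -0.505305)–(-2.47666, -1.6014, 0)  len=1.0107
  (v15,v18,v16) [--+] → (-1.24371, -1.6014, 0.590842)–(-1.6014, -1.6014, 0.505305)  len=0.3678
  (v16,v18,v19) [+--] → (-1.24371, -1.6014, 0.590842)–(-0.926077, -1.6014, 0.6668)  len=0.3266
  (v16,v19,v17) [+-+] → (-0.926077, -1.6014, 0.6668)–(-0.926077, -1.6014, -0.213092)  len=0.8799
  (v17,v19,v20) [+--] → (-0.926077, -1.6014, -0.213092)–(-0.926077, -1.6014, -0.6668)  len=0.4537
  (v17,v20,v15) [+--] → (-0.926077, -1.6014, -0.6668)–(-1.6014, -1.6014, -0.505305)  len=0.6944
  (v19,v21,v22) [--+] → (1.6014, -1.6014, 0.505305)–(0.926077, -1.6014, 0.6668)  len=0.6944
  (v19,v22,v20) [-+-] → (0.926077, -1.6014, 0.6668)–(0.926077, -1.6014, 0.213092)  len=0.4537
  (v20,v22,v23) [-++] → (0.926077, -1.6014, 0.213092)–(0.926077, -1.6014, -0.6668)  len=0.8799
  (v20,v23,v18) [-+-] → (0.926077, -1.6014, -0.6668)–(1.24371, -1.6014, -0.590842)  len=0.3266
  (v18,v23,v21) [-+-] → (1.24371, -1.6014, -0.590842)–(1.6014, -1.6014, -0.505305)  len=0.3678
  (v21,v0,v22) [-++] → (2.47666, -1.6014, 0)–(1.6014, -1.6014, 0.505305)  len=1.0107
  (v23,v2,v21) [++-] → (2.15471, -1.6014, -0.185868)–(1.6014, -1.6014, -0.505305)  len=0.6389
  (v21,v2,v0) [-++] → (2.15471, -1.6014, -0.185868)–(2.47666, -1.6014, 0)  len=0.3718

Chained into 2 loop(s):
  loop 1: 8 segments, perimeter = 4.7436
  loop 2: 8 segments, perimeter = 4.7436
Total perimeter = 9.487
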